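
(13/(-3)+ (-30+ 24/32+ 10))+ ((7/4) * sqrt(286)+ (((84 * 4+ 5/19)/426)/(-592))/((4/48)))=-28269925/1197912+ 7 * sqrt(286)/4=6.00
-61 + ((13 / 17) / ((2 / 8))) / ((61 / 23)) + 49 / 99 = -59.35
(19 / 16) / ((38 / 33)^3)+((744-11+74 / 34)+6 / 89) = 51457260873 / 69912704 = 736.02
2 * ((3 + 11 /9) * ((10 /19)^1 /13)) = 40 /117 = 0.34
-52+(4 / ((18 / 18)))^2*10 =108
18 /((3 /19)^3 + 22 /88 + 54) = 493848 /1488511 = 0.33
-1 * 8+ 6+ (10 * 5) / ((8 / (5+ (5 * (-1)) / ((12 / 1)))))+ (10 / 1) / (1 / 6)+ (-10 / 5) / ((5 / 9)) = 19931 / 240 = 83.05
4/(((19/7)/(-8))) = -224/19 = -11.79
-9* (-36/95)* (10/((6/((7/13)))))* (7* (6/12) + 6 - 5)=3402/247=13.77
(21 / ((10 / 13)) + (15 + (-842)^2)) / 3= 7090063 / 30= 236335.43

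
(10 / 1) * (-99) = -990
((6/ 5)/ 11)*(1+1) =0.22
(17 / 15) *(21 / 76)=119 / 380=0.31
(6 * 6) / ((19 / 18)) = 648 / 19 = 34.11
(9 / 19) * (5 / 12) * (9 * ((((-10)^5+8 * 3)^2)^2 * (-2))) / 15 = -23661481868164120683.79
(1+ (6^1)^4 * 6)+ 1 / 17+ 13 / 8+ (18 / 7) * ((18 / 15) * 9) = 37158727 / 4760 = 7806.46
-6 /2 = -3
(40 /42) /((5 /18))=24 /7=3.43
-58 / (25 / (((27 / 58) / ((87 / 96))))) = -864 / 725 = -1.19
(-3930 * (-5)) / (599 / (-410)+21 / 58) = -116819250 / 6533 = -17881.41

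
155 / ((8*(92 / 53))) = 8215 / 736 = 11.16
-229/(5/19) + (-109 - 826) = -9026/5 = -1805.20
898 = 898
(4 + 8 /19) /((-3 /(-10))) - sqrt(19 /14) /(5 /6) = 13.34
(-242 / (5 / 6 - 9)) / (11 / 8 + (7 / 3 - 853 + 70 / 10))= -34848 / 990535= -0.04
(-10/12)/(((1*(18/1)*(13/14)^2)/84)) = -6860/1521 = -4.51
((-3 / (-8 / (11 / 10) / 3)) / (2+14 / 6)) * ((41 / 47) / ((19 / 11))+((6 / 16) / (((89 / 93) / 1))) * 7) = 47180529 / 50865280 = 0.93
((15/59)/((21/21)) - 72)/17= -4.22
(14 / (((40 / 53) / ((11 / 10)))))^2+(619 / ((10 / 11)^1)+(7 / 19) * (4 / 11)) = 9174247249 / 8360000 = 1097.40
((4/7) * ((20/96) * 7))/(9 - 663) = -5/3924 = -0.00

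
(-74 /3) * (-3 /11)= 74 /11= 6.73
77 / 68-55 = -3663 / 68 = -53.87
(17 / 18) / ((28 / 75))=425 / 168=2.53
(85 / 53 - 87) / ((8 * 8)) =-2263 / 1696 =-1.33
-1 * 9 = -9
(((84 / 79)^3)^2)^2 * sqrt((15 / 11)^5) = 27767319078887130503577600 * sqrt(165) / 78650801183158298150697971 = 4.53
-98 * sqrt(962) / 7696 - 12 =-12 - 49 * sqrt(962) / 3848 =-12.39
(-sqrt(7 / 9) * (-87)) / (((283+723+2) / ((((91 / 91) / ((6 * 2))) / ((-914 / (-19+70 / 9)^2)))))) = -295829 * sqrt(7) / 895515264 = -0.00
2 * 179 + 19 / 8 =360.38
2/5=0.40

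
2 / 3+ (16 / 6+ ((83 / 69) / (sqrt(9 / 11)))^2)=218609 / 42849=5.10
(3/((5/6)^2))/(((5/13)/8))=11232/125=89.86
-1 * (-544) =544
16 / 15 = 1.07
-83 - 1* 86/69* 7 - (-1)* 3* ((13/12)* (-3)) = -28007/276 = -101.47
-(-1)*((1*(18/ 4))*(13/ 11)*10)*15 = 8775/ 11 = 797.73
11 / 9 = 1.22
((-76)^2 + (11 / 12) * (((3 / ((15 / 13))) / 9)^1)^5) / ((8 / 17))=217430297231791 / 17714700000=12274.00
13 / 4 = 3.25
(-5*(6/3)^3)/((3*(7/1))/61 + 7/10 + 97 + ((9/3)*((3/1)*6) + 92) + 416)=-24400/402627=-0.06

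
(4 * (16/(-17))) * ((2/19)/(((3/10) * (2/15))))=-3200/323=-9.91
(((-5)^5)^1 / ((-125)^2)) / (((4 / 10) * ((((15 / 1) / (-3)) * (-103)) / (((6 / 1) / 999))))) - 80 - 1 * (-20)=-10289701 / 171495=-60.00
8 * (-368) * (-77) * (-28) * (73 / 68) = -115837568 / 17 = -6813974.59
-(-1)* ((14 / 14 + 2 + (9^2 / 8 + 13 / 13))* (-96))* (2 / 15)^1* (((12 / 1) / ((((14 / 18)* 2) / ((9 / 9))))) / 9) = -5424 / 35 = -154.97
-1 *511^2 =-261121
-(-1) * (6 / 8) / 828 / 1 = 1 / 1104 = 0.00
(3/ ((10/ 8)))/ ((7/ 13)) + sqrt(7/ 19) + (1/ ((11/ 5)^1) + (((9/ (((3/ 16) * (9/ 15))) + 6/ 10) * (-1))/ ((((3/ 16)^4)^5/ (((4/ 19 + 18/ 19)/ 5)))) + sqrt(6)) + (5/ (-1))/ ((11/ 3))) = -825311896386153821766749926262/ 127529139466575 + sqrt(133)/ 19 + sqrt(6) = -6471555440883886.56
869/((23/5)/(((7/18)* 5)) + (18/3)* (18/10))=152075/2304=66.00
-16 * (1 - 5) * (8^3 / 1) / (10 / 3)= 49152 / 5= 9830.40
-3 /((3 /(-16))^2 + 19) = -768 /4873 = -0.16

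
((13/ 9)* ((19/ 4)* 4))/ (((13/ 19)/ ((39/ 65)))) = 361/ 15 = 24.07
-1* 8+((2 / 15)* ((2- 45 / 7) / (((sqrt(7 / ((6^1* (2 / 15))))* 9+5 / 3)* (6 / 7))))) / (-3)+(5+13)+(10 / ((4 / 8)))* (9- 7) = 186* sqrt(35) / 127075+11436626 / 228735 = 50.01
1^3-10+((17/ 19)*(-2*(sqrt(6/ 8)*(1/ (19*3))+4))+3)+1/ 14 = -3481/ 266-17*sqrt(3)/ 1083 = -13.11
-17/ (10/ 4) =-34/ 5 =-6.80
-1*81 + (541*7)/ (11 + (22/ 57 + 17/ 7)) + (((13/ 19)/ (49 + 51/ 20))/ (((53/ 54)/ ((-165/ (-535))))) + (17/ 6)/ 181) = 1211721581777185/ 6273430375368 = 193.15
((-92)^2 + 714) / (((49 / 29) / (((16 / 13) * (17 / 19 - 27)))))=-162481664 / 931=-174523.81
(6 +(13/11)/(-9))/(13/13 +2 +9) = 581/1188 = 0.49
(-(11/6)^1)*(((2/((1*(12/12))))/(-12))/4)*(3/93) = 11/4464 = 0.00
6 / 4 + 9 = 21 / 2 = 10.50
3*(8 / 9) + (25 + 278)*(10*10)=90908 / 3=30302.67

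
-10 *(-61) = 610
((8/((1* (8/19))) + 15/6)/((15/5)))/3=43/18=2.39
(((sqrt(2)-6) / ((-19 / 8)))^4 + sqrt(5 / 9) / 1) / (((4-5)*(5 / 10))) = -14188544 / 130321-2*sqrt(5) / 3 + 393216*sqrt(2) / 6859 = -29.29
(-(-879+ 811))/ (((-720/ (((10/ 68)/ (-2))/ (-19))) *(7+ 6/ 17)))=-17/ 342000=-0.00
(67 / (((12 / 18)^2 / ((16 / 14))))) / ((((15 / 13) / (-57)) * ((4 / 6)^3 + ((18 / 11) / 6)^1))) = -6805458 / 455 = -14957.05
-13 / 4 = -3.25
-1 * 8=-8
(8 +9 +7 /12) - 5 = 12.58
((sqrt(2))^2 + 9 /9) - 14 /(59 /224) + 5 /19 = -55926 /1121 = -49.89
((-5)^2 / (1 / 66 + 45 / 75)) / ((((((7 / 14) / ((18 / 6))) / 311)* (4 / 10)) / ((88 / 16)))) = 211674375 / 203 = 1042730.91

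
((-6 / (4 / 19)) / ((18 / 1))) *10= -95 / 6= -15.83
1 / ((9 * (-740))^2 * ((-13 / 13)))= -0.00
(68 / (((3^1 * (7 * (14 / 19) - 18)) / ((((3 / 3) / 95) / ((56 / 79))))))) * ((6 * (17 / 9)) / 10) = -22831 / 768600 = -0.03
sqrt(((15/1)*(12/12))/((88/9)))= 3*sqrt(330)/44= 1.24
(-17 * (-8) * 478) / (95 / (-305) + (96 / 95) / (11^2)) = -45583284560 / 212549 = -214460.12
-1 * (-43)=43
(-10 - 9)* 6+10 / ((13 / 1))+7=-106.23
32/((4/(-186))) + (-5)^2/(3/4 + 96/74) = -447164/303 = -1475.79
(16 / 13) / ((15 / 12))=64 / 65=0.98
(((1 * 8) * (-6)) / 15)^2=256 / 25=10.24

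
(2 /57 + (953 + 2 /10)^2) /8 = 647370571 /5700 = 113573.78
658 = 658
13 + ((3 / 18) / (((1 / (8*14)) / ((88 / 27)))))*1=5981 / 81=73.84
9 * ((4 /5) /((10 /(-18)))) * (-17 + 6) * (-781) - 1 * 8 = -2783684 /25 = -111347.36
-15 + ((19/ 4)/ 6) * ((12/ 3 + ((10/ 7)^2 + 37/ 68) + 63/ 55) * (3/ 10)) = -13.16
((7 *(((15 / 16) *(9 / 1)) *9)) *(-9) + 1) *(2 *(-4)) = 76529 / 2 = 38264.50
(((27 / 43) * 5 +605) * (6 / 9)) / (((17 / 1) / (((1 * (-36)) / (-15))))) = 41840 / 731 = 57.24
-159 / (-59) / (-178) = -159 / 10502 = -0.02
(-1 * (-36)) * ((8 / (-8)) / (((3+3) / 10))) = -60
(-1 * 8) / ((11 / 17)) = -136 / 11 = -12.36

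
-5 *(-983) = 4915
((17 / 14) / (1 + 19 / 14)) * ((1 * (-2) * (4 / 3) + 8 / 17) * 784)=-87808 / 99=-886.95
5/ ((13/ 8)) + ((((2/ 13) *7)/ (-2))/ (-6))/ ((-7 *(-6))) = 1441/ 468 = 3.08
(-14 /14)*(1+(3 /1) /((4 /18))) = -14.50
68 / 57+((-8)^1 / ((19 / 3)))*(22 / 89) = 4468 / 5073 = 0.88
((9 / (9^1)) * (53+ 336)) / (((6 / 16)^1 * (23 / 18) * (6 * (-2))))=-1556 / 23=-67.65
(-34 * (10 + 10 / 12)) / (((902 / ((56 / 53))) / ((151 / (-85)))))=54964 / 71709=0.77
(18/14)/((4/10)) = 45/14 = 3.21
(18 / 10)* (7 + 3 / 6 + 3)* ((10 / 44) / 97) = 0.04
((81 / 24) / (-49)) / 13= -0.01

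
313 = 313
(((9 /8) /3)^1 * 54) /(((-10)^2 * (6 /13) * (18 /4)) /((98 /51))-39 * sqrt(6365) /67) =142424919 * sqrt(6365) /115097784820 + 2644604235 /11509778482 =0.33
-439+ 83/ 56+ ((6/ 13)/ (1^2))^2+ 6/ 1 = -4081869/ 9464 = -431.30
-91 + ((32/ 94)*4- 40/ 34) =-72561/ 799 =-90.81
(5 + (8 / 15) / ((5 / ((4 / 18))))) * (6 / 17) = 6782 / 3825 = 1.77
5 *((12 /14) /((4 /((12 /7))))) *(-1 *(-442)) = 39780 /49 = 811.84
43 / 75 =0.57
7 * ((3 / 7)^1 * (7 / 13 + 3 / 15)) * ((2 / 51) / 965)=96 / 1066325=0.00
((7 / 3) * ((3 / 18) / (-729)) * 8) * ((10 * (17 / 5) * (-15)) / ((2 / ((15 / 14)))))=850 / 729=1.17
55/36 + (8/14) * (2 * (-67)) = -18911/252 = -75.04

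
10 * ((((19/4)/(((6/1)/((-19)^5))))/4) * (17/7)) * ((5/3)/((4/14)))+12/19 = -379895485619/5472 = -69425344.59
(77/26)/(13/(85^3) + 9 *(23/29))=1371341125/3305230552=0.41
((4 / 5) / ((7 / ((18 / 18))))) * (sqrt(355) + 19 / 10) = 38 / 175 + 4 * sqrt(355) / 35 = 2.37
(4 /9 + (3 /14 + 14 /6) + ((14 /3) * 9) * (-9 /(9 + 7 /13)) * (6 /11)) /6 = -800189 /257796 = -3.10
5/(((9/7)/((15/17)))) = 175/51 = 3.43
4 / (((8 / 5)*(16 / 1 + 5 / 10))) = 5 / 33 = 0.15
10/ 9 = 1.11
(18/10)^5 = 59049/3125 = 18.90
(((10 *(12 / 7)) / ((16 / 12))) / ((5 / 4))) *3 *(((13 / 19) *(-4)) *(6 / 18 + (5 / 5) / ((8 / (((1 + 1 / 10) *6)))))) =-97.82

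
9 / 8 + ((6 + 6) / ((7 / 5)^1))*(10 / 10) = 9.70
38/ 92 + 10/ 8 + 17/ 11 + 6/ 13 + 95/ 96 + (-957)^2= 289175297903/ 315744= 915853.66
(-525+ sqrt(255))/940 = -105/188+ sqrt(255)/940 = -0.54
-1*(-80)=80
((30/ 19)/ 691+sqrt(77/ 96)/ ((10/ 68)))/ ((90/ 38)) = 2/ 2073+323 * sqrt(462)/ 2700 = 2.57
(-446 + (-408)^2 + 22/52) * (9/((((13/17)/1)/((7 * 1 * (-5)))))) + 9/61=-1409999444703/20618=-68386819.51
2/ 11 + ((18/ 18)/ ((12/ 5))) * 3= 63/ 44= 1.43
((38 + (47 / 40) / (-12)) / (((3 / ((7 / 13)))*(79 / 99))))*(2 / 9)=1400861 / 739440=1.89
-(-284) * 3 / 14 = 426 / 7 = 60.86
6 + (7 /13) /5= 6.11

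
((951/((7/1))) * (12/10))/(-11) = -5706/385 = -14.82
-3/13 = -0.23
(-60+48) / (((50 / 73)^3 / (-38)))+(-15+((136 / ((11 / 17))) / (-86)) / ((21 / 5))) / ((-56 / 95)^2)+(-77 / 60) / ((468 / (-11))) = 78261959733625849 / 56945889000000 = 1374.32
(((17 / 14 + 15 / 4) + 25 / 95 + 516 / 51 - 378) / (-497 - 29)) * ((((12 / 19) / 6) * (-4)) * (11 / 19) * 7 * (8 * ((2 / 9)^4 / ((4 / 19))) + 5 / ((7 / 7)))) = -5.99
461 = 461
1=1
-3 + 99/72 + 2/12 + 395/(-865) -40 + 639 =2479097/4152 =597.09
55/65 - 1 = -2/13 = -0.15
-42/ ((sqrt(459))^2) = -14/ 153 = -0.09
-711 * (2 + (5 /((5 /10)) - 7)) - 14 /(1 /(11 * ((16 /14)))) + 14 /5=-18641 /5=-3728.20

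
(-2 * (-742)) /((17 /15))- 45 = 21495 /17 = 1264.41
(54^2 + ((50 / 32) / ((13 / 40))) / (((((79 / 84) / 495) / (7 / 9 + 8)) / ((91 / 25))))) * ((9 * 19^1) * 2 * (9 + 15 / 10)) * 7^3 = 103175671158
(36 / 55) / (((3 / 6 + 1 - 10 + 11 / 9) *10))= -324 / 36025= -0.01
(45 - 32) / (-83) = -13 / 83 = -0.16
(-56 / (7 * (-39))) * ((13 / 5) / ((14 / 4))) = 16 / 105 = 0.15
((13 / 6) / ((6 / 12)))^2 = 169 / 9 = 18.78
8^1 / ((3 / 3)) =8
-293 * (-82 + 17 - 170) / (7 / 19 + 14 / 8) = 5232980 / 161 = 32502.98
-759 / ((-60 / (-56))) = -3542 / 5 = -708.40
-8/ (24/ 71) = -71/ 3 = -23.67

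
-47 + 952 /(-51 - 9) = -943 /15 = -62.87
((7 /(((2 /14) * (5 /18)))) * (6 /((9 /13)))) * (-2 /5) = -611.52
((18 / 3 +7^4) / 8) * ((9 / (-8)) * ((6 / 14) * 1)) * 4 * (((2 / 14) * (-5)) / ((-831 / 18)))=-974835 / 108584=-8.98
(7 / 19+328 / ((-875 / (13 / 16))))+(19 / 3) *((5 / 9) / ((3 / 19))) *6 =120089821 / 897750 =133.77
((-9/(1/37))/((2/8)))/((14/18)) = -11988/7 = -1712.57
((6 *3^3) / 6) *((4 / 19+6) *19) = 3186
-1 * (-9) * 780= 7020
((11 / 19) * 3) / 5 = 33 / 95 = 0.35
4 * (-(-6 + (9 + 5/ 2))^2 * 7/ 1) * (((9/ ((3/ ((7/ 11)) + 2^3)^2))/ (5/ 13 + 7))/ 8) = -1618617/ 2027776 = -0.80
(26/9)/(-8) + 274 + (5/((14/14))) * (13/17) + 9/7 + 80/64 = 299878/1071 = 280.00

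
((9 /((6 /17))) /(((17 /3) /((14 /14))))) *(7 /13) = 2.42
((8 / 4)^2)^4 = 256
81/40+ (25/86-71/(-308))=2.55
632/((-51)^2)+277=721109/2601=277.24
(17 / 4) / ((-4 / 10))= -85 / 8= -10.62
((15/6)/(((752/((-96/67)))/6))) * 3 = -270/3149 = -0.09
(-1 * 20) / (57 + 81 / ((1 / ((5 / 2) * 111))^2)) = -80 / 24950253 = -0.00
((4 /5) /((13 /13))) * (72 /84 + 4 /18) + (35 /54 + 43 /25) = 30539 /9450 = 3.23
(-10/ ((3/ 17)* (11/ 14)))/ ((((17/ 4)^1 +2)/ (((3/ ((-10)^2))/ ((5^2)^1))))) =-0.01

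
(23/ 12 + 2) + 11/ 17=931/ 204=4.56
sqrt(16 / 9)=4 / 3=1.33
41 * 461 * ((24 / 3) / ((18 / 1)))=75604 / 9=8400.44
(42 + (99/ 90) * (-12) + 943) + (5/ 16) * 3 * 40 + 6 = 10153/ 10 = 1015.30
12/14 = 6/7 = 0.86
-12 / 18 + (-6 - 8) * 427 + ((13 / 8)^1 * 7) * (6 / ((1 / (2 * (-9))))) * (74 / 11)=-470023 / 33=-14243.12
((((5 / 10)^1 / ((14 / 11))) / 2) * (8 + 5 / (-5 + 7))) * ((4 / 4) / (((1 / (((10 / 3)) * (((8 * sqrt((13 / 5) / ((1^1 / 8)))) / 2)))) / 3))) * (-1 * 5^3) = -4125 * sqrt(130) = -47032.24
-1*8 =-8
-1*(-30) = 30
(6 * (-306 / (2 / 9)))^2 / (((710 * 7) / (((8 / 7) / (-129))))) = -91014192 / 747985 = -121.68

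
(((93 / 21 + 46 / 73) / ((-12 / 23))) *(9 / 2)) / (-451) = 16215 / 167608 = 0.10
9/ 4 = 2.25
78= 78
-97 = -97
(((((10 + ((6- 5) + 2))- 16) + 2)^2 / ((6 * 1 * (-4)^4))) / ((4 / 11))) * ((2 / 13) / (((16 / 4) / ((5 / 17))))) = 55 / 2715648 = 0.00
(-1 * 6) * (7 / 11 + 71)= -4728 / 11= -429.82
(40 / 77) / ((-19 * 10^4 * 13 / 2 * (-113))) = 1 / 268643375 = 0.00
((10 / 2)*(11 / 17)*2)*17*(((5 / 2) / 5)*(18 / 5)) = 198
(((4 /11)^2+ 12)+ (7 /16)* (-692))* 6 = -421977 /242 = -1743.71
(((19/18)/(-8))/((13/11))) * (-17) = 3553/1872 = 1.90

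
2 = 2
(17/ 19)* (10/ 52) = 85/ 494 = 0.17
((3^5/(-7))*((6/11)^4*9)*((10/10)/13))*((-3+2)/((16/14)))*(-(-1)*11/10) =2.05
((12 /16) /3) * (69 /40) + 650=104069 /160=650.43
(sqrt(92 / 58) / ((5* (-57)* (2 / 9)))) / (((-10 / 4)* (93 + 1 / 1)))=3* sqrt(1334) / 1294850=0.00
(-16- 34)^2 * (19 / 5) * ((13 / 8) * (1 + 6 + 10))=524875 / 2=262437.50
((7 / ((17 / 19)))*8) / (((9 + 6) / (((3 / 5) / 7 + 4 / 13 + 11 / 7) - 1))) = 66728 / 16575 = 4.03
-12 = -12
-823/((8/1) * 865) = -0.12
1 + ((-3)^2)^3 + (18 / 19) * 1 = 13888 / 19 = 730.95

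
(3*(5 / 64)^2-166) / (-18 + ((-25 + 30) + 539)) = -679861 / 2154496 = -0.32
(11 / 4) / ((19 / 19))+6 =35 / 4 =8.75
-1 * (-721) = 721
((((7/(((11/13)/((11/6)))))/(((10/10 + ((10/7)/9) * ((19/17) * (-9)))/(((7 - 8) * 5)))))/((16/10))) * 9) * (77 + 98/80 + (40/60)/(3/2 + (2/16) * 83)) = 9663853745/172672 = 55966.54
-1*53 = -53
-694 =-694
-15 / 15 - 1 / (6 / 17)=-23 / 6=-3.83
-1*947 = -947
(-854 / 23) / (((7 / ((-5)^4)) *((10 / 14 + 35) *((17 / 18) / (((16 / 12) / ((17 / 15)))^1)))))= -768600 / 6647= -115.63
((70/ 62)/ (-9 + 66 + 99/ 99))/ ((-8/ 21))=-735/ 14384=-0.05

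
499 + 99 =598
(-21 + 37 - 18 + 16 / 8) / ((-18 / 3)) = 0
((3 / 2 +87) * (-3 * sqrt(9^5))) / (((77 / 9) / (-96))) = 55742256 / 77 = 723925.40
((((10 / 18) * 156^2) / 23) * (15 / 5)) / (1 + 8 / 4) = 13520 / 23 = 587.83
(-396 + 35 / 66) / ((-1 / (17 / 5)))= 443717 / 330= 1344.60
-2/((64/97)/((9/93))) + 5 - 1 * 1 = 3677/992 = 3.71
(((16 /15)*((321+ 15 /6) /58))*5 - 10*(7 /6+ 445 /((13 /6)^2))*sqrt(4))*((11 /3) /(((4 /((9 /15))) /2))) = -2078.39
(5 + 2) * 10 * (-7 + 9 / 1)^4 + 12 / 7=7852 / 7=1121.71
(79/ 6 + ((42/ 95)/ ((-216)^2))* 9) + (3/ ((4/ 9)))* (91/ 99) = 17489957/ 902880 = 19.37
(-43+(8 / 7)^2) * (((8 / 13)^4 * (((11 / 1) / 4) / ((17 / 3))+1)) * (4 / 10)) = -422590464 / 118956565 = -3.55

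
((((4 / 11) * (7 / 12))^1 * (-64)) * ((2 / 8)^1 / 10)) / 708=-14 / 29205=-0.00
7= 7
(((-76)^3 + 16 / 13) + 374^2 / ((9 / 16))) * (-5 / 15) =22265840 / 351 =63435.44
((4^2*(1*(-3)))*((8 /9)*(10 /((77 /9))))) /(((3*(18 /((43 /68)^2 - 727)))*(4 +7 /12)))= 35837856 /244783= 146.41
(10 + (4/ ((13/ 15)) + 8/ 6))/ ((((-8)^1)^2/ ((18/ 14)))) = 933/ 2912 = 0.32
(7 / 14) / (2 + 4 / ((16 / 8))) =1 / 8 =0.12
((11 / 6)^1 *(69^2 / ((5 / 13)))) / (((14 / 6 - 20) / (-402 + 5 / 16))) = 4375649421 / 8480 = 515996.39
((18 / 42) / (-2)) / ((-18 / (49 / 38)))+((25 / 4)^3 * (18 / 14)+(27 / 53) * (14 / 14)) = 425538373 / 1353408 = 314.42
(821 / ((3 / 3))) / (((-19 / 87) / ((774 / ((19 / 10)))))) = -552844980 / 361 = -1531426.54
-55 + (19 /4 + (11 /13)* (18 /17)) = -43629 /884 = -49.35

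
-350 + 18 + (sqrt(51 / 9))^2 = -979 / 3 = -326.33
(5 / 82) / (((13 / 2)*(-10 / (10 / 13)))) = -0.00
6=6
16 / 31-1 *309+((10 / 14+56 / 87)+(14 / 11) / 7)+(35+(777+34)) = 111945202 / 207669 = 539.06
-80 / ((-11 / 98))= 712.73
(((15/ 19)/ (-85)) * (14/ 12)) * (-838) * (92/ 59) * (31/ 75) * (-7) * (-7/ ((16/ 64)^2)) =6558094144/ 1429275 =4588.41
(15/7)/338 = 15/2366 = 0.01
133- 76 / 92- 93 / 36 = 35767 / 276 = 129.59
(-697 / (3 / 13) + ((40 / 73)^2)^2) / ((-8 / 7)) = 1801161471907 / 681557784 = 2642.71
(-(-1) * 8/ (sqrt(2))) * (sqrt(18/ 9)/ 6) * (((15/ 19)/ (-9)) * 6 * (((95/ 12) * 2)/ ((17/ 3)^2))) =-100/ 289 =-0.35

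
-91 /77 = -13 /11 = -1.18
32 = 32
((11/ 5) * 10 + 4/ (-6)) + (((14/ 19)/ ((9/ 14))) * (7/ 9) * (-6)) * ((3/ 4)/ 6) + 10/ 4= 23767/ 1026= 23.16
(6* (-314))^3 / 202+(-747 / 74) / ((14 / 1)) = -3463956779319 / 104636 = -33104827.97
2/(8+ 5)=2/13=0.15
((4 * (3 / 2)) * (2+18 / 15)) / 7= 96 / 35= 2.74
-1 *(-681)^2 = -463761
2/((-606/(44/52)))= -11/3939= -0.00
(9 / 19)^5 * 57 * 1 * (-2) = -354294 / 130321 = -2.72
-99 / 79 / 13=-99 / 1027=-0.10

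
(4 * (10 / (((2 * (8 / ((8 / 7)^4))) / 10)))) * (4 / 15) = 81920 / 7203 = 11.37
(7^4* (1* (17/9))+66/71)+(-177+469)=3085189/639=4828.15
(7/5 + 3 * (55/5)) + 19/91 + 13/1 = 21662/455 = 47.61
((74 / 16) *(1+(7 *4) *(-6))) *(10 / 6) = -30895 / 24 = -1287.29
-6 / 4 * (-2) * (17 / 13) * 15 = 765 / 13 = 58.85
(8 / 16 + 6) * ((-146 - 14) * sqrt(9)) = -3120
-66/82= -33/41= -0.80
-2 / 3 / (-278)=0.00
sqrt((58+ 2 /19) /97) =4*sqrt(127167) /1843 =0.77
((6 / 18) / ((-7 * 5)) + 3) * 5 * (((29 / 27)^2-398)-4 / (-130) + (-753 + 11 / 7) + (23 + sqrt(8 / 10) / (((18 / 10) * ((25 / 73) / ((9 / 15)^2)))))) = -117196689296 / 6965595 + 45844 * sqrt(5) / 13125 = -16817.27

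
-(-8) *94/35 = 21.49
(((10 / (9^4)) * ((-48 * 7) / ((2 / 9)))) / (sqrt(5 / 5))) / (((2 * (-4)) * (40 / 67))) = 469 / 972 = 0.48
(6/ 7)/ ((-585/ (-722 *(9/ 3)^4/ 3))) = 12996/ 455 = 28.56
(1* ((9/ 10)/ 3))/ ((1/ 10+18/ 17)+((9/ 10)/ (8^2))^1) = 3264/ 12761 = 0.26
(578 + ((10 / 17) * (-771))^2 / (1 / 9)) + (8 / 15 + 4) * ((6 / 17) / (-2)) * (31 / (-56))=37461484899 / 20230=1851778.79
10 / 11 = 0.91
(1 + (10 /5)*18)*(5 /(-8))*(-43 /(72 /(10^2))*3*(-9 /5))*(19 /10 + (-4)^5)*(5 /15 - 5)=-35572274.06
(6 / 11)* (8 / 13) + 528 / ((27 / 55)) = 1384672 / 1287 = 1075.89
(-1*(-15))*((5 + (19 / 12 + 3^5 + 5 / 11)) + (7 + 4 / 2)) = 170965 / 44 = 3885.57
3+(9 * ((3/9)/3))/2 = 7/2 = 3.50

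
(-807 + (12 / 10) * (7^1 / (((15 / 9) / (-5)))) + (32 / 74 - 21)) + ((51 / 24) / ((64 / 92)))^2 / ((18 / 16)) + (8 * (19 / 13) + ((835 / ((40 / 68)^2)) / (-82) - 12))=-1588864885859 / 1817487360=-874.21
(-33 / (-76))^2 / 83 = 1089 / 479408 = 0.00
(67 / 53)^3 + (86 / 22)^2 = 311665896 / 18014117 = 17.30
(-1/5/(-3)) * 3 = 1/5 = 0.20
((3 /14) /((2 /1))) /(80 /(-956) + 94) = 239 /209496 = 0.00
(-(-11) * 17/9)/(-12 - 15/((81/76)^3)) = -3680721/4320644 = -0.85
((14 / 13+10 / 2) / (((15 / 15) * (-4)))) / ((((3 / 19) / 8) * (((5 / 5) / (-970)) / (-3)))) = -2911940 / 13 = -223995.38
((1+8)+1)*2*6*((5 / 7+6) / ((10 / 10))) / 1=5640 / 7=805.71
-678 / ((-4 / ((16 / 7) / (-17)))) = -2712 / 119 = -22.79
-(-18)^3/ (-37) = -5832/ 37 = -157.62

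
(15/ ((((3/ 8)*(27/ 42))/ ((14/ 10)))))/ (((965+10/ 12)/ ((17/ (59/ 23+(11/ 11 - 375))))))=-613088/ 148520055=-0.00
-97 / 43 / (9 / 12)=-388 / 129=-3.01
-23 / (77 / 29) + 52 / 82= -25345 / 3157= -8.03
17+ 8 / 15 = 263 / 15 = 17.53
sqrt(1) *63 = 63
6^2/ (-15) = -12/ 5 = -2.40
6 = 6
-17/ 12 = -1.42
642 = 642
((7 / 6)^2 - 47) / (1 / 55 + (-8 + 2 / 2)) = 90365 / 13824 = 6.54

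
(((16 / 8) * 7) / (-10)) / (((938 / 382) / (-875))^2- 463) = 798021875 / 263917229886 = 0.00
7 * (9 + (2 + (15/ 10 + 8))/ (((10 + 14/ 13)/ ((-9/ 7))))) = 1717/ 32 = 53.66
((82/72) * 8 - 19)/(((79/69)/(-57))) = 38893/79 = 492.32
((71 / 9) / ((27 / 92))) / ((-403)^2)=6532 / 39465387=0.00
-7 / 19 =-0.37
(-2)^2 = 4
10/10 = 1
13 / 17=0.76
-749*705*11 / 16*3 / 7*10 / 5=-2489355 / 8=-311169.38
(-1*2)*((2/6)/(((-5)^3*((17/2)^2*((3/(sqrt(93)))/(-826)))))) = -6608*sqrt(93)/325125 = -0.20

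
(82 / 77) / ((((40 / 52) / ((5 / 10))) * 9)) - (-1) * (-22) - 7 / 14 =-77696 / 3465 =-22.42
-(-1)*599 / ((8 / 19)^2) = 216239 / 64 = 3378.73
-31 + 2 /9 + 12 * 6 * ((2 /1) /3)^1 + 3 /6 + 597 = 11065 /18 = 614.72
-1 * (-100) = 100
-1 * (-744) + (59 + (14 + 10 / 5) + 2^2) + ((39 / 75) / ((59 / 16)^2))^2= 6232878639959 / 7573350625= 823.00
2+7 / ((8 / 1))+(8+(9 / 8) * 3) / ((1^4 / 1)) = 57 / 4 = 14.25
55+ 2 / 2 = 56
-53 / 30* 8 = -212 / 15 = -14.13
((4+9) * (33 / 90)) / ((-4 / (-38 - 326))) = 13013 / 30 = 433.77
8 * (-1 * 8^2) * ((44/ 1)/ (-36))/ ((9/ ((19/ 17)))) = 107008/ 1377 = 77.71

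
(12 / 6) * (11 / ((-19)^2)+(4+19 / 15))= 57368 / 5415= 10.59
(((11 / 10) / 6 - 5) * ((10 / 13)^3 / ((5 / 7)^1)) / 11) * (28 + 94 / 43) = -2387140 / 283413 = -8.42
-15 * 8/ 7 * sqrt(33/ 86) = -60 * sqrt(2838)/ 301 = -10.62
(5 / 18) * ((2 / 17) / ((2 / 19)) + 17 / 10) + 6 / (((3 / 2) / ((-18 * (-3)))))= 132671 / 612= 216.78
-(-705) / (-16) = -705 / 16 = -44.06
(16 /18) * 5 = 40 /9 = 4.44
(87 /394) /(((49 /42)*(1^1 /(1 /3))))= 87 /1379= 0.06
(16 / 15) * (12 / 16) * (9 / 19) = 36 / 95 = 0.38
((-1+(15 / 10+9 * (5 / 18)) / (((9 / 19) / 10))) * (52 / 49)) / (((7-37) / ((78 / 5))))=-507676 / 11025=-46.05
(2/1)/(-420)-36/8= -473/105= -4.50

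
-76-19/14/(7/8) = -3800/49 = -77.55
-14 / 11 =-1.27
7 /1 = 7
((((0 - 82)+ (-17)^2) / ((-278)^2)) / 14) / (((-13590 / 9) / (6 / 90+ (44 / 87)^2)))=-280669 / 6870060710800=-0.00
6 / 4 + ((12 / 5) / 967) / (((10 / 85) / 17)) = 17973 / 9670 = 1.86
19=19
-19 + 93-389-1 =-316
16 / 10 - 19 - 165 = -912 / 5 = -182.40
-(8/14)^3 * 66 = -4224/343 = -12.31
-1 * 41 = -41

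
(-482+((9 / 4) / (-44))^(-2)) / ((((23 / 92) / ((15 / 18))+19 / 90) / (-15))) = 201650 / 69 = 2922.46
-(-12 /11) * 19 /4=57 /11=5.18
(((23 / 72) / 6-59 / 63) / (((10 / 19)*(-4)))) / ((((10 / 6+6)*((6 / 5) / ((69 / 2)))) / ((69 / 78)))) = 1167227 / 838656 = 1.39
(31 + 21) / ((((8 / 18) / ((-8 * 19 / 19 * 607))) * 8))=-71019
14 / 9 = 1.56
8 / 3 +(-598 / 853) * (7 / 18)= 18379 / 7677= 2.39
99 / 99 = 1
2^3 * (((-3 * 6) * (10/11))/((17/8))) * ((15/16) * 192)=-2073600/187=-11088.77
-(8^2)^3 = -262144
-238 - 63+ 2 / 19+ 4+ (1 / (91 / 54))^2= -296.54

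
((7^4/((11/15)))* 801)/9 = 3205335/11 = 291394.09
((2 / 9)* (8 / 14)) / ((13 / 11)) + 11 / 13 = 781 / 819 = 0.95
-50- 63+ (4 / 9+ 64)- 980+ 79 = -949.56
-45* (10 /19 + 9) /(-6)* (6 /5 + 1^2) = 157.18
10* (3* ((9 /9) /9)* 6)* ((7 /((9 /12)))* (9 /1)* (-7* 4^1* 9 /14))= -30240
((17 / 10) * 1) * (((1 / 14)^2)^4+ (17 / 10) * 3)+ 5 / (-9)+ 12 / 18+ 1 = 6495685530749 / 664105075200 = 9.78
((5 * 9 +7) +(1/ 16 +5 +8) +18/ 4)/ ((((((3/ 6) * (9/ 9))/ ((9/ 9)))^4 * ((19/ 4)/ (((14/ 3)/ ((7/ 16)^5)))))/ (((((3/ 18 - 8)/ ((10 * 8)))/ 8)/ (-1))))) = 81625088/ 97755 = 835.00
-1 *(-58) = 58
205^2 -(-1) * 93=42118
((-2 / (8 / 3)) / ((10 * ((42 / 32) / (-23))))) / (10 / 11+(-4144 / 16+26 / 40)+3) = -2024 / 391839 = -0.01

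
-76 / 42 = -1.81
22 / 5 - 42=-188 / 5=-37.60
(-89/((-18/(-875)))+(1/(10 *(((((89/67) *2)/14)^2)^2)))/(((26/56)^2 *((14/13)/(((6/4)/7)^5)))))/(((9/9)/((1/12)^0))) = -1270329454145873/293633687880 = -4326.24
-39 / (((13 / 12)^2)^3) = -8957952 / 371293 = -24.13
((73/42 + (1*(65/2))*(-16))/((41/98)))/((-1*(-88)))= -152369/10824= -14.08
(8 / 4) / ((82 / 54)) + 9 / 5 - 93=-18426 / 205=-89.88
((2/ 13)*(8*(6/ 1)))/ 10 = 48/ 65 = 0.74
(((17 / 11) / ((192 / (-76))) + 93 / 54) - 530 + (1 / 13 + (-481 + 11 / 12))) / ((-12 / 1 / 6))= 20775185 / 41184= 504.45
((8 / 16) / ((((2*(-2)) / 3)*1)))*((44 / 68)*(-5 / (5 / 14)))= 231 / 68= 3.40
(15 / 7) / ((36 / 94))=235 / 42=5.60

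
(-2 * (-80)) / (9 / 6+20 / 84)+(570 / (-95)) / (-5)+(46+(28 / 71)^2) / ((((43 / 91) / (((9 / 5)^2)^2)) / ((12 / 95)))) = 222.78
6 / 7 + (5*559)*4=78266 / 7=11180.86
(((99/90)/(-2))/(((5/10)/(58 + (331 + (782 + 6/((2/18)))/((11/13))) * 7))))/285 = -1793/50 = -35.86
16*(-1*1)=-16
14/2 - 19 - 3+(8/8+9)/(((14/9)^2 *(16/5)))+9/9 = -19927/1568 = -12.71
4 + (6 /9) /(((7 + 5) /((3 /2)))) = 49 /12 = 4.08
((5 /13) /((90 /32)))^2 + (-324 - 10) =-4571870 /13689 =-333.98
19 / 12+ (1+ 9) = 139 / 12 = 11.58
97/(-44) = -97/44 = -2.20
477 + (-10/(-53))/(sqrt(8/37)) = 5 * sqrt(74)/106 + 477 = 477.41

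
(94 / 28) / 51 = 47 / 714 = 0.07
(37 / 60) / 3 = 37 / 180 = 0.21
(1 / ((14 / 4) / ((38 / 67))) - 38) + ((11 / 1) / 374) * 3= -601957 / 15946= -37.75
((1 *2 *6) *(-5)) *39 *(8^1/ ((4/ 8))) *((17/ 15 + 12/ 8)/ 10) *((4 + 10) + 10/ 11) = -8084544/ 55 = -146991.71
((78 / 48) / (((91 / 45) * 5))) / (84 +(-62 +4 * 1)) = 9 / 1456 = 0.01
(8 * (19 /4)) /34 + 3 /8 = 203 /136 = 1.49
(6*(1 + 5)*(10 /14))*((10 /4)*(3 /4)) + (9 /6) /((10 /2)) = 1698 /35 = 48.51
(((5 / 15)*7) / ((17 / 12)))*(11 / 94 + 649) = 1069.13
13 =13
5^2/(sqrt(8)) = 25 *sqrt(2)/4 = 8.84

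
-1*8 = -8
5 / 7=0.71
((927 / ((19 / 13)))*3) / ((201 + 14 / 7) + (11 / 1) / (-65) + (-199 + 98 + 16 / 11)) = 25849395 / 1403131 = 18.42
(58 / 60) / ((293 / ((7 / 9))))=203 / 79110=0.00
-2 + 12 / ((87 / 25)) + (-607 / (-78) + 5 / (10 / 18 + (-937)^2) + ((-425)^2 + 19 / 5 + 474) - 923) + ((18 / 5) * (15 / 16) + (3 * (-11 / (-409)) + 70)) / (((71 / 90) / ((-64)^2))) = 364348735644836362153 / 648793120765335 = 561579.22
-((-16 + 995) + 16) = -995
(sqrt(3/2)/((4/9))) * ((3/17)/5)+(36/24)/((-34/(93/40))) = -279/2720+27 * sqrt(6)/680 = -0.01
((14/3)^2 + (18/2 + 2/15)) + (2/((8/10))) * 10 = 2516/45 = 55.91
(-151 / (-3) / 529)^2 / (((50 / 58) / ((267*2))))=117698762 / 20988075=5.61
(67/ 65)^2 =4489/ 4225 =1.06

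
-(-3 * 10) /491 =30 /491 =0.06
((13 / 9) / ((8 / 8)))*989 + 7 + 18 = 13082 / 9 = 1453.56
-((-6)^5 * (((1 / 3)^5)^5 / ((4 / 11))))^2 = -7744 / 12157665459056928801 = -0.00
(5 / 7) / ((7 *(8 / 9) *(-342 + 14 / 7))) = -9 / 26656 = -0.00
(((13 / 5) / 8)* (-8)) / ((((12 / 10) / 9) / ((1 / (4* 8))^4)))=-0.00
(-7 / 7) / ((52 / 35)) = -0.67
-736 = -736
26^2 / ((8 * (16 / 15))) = 2535 / 32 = 79.22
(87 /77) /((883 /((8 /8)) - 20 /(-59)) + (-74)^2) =1711 /9630159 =0.00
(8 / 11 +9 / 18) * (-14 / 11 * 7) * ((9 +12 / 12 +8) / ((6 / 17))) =-67473 / 121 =-557.63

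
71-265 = -194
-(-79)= 79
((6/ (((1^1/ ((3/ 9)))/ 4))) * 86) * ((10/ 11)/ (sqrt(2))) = 3440 * sqrt(2)/ 11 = 442.26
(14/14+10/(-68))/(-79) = -29/2686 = -0.01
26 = 26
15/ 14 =1.07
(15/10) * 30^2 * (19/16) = 12825/8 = 1603.12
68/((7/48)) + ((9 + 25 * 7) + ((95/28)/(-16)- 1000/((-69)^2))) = 1386112313/2132928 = 649.86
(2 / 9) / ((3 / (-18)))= -4 / 3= -1.33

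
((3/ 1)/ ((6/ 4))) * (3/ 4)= 3/ 2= 1.50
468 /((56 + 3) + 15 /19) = 7.83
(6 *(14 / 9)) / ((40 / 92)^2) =3703 / 75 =49.37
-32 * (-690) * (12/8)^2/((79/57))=2831760/79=35845.06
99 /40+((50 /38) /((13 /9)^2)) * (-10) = -3.83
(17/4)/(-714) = -1/168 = -0.01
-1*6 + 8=2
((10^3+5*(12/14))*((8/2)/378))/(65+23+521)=14060/805707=0.02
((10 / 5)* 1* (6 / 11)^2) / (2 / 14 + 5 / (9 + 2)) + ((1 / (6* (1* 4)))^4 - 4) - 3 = -503967491 / 83939328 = -6.00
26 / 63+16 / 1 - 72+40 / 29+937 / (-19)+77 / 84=-14247203 / 138852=-102.61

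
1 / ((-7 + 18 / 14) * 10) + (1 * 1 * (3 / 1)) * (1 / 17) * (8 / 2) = 4681 / 6800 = 0.69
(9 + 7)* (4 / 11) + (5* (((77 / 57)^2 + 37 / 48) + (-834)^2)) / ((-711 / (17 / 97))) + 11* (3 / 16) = -8374215757361 / 9859246452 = -849.38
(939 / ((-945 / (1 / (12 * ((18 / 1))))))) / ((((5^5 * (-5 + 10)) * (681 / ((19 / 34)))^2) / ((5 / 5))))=-112993 / 569949515572500000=-0.00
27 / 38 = 0.71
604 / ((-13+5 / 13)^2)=25519 / 6724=3.80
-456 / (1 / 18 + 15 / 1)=-8208 / 271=-30.29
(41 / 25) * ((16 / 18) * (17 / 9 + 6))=23288 / 2025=11.50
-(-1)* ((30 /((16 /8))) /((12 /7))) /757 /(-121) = -35 /366388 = -0.00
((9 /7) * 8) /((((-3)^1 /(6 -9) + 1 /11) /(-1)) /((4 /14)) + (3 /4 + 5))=3168 /595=5.32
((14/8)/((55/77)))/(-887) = -49/17740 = -0.00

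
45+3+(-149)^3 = -3307901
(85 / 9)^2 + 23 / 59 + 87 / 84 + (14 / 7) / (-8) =6046501 / 66906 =90.37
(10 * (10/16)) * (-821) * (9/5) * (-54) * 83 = 82793745/2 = 41396872.50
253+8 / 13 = 3297 / 13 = 253.62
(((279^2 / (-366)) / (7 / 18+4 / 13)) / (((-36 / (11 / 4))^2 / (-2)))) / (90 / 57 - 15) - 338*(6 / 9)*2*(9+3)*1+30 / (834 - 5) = -485015885094083 / 89681087360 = -5408.23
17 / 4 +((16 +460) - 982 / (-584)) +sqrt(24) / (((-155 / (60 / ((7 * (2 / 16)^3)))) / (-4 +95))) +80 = 41021 / 73 - 159744 * sqrt(6) / 31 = -12060.37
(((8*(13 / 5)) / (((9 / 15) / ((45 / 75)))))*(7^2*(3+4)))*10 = 71344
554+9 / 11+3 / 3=6114 / 11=555.82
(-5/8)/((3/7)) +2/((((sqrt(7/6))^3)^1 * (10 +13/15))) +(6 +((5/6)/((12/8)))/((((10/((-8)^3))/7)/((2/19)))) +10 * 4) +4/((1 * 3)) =180 * sqrt(42)/7987 +34085/1368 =25.06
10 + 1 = 11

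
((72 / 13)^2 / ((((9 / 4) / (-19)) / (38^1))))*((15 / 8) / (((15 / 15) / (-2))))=6238080 / 169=36911.72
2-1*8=-6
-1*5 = -5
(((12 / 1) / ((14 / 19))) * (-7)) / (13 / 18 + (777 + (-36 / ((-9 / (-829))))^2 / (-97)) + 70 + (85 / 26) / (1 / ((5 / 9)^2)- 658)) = 21177983034 / 20901484583635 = 0.00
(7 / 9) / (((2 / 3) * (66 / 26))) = 91 / 198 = 0.46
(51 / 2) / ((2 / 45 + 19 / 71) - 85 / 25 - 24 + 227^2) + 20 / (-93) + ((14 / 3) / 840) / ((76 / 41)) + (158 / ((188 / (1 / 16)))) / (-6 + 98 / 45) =-254195101637429923 / 1128231723725112960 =-0.23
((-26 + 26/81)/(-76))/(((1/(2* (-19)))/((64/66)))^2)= 40468480/88209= 458.78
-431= -431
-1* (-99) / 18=11 / 2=5.50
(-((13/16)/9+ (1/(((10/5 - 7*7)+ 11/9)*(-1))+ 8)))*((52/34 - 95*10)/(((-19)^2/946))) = 229407785497/11377998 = 20162.40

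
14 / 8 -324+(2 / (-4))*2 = -1293 / 4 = -323.25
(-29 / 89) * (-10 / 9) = 290 / 801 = 0.36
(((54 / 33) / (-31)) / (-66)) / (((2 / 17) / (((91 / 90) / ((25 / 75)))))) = 1547 / 75020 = 0.02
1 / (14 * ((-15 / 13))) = -13 / 210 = -0.06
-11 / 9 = -1.22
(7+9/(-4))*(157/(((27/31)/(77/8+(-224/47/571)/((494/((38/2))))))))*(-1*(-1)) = 2484096743093/301433184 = 8240.95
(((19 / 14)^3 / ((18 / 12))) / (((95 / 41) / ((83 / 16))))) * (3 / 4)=1228483 / 439040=2.80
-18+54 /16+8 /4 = -101 /8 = -12.62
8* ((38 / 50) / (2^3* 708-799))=152 / 121625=0.00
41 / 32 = 1.28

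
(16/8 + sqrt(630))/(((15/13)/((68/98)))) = 884/735 + 442 * sqrt(70)/245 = 16.30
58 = 58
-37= -37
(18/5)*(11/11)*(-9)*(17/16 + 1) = -2673/40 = -66.82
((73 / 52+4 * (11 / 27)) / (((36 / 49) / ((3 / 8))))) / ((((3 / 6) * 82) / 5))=1043455 / 5526144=0.19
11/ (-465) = -11/ 465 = -0.02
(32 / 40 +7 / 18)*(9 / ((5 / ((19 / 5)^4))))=13944347 / 31250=446.22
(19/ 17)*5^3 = 2375/ 17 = 139.71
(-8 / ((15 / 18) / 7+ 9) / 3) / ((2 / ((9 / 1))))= -504 / 383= -1.32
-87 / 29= -3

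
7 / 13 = 0.54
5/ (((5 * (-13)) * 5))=-1/ 65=-0.02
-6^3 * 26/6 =-936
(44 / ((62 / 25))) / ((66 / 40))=1000 / 93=10.75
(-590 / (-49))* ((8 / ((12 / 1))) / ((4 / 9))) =885 / 49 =18.06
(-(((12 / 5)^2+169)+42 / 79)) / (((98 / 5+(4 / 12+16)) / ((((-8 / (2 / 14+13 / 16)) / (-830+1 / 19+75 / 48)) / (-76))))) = 177254912 / 273184518915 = 0.00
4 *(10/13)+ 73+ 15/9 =3032/39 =77.74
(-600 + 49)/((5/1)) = -551/5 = -110.20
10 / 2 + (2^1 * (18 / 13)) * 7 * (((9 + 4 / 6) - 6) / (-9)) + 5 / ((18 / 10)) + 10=1156 / 117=9.88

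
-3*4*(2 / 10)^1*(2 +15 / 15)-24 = -156 / 5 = -31.20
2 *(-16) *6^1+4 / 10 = -958 / 5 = -191.60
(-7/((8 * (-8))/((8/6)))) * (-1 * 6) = -7/8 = -0.88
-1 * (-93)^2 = -8649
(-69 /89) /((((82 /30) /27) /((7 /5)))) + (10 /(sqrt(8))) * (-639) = -2269.93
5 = 5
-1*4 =-4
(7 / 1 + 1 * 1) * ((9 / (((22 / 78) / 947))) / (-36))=-73866 / 11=-6715.09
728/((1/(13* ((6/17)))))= 56784/17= 3340.24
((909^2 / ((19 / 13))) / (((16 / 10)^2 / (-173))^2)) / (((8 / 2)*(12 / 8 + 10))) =56127017.06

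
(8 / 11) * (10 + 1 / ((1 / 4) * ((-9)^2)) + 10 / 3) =8672 / 891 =9.73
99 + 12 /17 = 1695 /17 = 99.71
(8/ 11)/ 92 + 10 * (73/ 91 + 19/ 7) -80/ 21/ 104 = 346688/ 9867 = 35.14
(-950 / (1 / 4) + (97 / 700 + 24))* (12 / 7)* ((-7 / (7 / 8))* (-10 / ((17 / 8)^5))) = -11950.73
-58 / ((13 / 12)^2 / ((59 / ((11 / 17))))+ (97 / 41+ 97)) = -343459296 / 588492187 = -0.58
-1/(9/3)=-1/3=-0.33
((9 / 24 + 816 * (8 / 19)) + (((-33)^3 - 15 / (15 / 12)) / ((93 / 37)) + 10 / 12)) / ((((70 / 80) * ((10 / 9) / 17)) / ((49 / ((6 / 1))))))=-23479088297 / 11780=-1993131.43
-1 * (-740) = 740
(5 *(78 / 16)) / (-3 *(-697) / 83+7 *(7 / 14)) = 16185 / 19052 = 0.85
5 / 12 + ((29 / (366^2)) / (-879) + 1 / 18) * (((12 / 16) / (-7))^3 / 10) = 1196642068333 / 2871988062720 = 0.42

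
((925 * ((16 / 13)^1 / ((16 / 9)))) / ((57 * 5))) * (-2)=-1110 / 247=-4.49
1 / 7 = 0.14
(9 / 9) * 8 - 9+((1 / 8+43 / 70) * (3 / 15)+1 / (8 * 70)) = -2381 / 2800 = -0.85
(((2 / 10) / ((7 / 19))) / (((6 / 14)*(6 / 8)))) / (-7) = -76 / 315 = -0.24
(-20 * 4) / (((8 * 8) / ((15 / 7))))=-75 / 28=-2.68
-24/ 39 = -8/ 13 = -0.62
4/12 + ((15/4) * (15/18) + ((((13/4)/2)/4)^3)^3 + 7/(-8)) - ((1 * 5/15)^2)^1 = 782947719470869/316659348799488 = 2.47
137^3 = 2571353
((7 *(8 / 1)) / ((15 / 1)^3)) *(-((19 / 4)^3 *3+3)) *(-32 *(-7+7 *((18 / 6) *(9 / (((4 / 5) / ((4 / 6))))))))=29173522 / 1125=25932.02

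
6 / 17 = 0.35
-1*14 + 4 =-10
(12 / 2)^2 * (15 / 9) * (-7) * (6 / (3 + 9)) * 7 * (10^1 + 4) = -20580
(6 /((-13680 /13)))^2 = 169 /5198400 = 0.00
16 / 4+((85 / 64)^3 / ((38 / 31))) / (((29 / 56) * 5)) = 171094369 / 36110336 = 4.74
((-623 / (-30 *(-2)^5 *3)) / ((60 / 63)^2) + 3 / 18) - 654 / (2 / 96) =-12054555581 / 384000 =-31392.07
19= 19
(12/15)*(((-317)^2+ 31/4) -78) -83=80252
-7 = -7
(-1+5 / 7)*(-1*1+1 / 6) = 5 / 21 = 0.24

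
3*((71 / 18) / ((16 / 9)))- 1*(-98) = 3349 / 32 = 104.66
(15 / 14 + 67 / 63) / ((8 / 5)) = 1345 / 1008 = 1.33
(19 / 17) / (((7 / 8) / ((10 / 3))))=1520 / 357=4.26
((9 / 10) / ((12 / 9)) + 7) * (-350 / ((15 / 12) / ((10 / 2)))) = -10745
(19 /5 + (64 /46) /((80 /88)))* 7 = 4291 /115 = 37.31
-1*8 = -8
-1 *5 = -5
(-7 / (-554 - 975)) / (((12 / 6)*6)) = 7 / 18348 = 0.00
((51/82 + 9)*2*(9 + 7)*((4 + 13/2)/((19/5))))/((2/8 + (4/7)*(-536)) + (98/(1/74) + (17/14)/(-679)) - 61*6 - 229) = 12600393120/94059964721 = 0.13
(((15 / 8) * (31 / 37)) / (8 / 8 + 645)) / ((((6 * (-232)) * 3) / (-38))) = 155 / 7004544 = 0.00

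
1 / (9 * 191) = 1 / 1719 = 0.00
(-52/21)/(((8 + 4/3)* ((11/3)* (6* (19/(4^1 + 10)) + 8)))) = -39/8701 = -0.00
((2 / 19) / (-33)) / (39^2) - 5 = -4768337 / 953667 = -5.00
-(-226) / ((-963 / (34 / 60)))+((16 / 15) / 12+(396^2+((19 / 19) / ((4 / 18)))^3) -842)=18034880749 / 115560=156065.08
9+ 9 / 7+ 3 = 93 / 7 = 13.29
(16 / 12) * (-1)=-4 / 3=-1.33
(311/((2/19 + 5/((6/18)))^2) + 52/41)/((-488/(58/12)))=-0.03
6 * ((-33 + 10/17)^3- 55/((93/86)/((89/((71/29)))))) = -2329111583486/10813513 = -215388.98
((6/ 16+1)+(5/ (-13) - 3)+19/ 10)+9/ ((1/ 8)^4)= 19169223/ 520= 36863.89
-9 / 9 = -1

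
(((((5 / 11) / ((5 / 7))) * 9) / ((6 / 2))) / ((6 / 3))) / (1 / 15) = 315 / 22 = 14.32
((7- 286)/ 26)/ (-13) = 279/ 338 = 0.83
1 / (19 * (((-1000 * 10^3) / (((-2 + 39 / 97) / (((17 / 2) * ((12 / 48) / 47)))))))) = 1457 / 783275000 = 0.00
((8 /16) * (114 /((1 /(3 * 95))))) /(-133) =-855 /7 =-122.14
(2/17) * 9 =18/17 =1.06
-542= -542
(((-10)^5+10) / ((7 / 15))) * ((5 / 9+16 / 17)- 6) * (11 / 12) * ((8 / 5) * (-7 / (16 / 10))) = -6191374.26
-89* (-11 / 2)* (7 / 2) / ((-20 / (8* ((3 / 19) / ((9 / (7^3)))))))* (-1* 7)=16454053 / 570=28866.76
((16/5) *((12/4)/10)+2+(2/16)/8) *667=3175587/1600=1984.74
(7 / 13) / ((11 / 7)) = 0.34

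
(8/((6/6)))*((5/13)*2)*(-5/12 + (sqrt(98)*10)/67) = -100/39 + 5600*sqrt(2)/871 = 6.53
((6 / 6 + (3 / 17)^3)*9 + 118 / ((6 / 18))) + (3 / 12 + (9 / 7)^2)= 351430301 / 962948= 364.95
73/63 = 1.16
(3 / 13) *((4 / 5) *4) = 48 / 65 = 0.74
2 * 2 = 4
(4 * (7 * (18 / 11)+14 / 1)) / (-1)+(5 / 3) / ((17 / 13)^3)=-16386845 / 162129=-101.07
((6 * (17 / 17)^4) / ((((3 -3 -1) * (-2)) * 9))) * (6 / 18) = 1 / 9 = 0.11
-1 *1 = -1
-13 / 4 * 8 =-26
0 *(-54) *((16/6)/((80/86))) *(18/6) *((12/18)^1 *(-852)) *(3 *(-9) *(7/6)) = 0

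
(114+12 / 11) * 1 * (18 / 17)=121.86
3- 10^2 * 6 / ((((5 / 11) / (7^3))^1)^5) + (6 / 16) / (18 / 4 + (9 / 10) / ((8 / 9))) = -2697507137387064511729 / 18375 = -146803109517663374.79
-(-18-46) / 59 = 64 / 59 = 1.08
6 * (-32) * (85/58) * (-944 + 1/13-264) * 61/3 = 2605441760/377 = 6910986.10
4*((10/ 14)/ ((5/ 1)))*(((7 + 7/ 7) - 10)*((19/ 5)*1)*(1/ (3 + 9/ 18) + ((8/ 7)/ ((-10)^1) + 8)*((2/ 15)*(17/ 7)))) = -528656/ 42875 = -12.33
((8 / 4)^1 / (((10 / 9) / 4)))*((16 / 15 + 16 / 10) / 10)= 48 / 25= 1.92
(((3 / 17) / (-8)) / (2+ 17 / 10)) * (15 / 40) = -45 / 20128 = -0.00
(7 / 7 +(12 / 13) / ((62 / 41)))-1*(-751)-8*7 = 280734 / 403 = 696.61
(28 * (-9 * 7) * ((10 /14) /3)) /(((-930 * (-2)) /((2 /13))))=-14 /403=-0.03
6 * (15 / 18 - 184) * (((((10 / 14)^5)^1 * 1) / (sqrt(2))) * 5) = -722.46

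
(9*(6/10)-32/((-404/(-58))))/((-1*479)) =-407/241895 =-0.00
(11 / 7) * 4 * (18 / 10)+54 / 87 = 12114 / 1015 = 11.93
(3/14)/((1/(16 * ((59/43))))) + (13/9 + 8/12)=6.82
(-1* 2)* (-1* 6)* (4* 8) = 384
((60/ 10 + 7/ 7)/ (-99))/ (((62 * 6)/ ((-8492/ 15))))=0.11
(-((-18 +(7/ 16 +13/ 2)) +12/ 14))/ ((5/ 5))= 1143/ 112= 10.21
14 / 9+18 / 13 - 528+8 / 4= -61198 / 117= -523.06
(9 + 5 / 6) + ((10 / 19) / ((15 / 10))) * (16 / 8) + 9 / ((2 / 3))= 1370 / 57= 24.04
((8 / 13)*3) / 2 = 12 / 13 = 0.92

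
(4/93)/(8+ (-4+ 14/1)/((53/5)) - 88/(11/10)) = -106/175119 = -0.00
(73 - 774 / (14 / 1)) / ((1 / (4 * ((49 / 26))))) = 1736 / 13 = 133.54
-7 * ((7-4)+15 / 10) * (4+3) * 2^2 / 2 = -441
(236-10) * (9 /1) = 2034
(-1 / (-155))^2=1 / 24025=0.00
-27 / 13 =-2.08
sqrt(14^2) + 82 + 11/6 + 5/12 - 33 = 261/4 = 65.25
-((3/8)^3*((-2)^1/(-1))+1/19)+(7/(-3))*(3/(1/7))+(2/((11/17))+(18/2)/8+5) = -39.94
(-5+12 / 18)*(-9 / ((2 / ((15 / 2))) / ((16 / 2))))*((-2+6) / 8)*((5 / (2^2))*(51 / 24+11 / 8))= 20475 / 8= 2559.38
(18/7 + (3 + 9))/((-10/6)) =-306/35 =-8.74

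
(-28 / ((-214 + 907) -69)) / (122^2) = -7 / 2321904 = -0.00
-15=-15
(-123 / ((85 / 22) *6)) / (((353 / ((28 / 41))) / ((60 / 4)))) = -924 / 6001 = -0.15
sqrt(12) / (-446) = -sqrt(3) / 223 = -0.01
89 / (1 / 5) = 445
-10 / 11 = -0.91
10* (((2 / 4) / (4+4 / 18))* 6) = 135 / 19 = 7.11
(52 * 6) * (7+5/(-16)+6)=7917/2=3958.50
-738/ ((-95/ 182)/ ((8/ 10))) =537264/ 475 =1131.08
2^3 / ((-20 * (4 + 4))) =-1 / 20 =-0.05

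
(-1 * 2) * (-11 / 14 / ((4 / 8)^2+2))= 0.70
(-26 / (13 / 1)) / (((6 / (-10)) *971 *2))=5 / 2913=0.00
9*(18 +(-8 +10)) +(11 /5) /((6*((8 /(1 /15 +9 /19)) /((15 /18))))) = 7388047 /41040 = 180.02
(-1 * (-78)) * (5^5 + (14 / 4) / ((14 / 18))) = 244101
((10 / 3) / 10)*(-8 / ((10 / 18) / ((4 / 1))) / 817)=-96 / 4085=-0.02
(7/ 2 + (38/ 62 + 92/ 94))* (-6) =-44511/ 1457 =-30.55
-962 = -962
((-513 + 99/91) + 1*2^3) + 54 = -40942/91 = -449.91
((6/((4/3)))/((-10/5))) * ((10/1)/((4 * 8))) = -0.70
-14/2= -7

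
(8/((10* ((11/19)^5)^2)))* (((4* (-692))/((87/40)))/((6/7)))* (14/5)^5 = -1022257478454289726480384/21155211940190625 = -48321779.11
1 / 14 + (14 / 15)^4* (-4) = -2100671 / 708750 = -2.96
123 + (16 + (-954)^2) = 910255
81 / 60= 1.35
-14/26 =-7/13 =-0.54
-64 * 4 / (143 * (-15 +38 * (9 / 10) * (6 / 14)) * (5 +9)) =160 / 429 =0.37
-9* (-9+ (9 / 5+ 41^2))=-75321 / 5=-15064.20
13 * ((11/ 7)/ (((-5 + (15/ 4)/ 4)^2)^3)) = 184549376/ 40610171875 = 0.00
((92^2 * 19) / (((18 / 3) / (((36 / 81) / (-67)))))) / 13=-321632 / 23517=-13.68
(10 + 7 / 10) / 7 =107 / 70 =1.53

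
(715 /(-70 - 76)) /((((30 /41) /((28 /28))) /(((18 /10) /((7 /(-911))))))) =16023579 /10220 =1567.86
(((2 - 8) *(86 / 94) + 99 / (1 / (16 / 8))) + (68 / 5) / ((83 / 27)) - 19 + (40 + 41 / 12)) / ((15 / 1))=51809509 / 3510900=14.76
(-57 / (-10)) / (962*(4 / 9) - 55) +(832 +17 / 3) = 84262429 / 100590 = 837.68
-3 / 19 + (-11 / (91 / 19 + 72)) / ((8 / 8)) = -8348 / 27721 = -0.30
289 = 289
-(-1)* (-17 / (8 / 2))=-4.25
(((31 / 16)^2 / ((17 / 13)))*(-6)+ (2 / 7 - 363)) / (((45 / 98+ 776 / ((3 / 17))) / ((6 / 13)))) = -0.04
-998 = -998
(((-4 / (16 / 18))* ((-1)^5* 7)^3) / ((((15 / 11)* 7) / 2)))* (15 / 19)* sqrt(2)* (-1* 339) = -1644489* sqrt(2) / 19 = -122403.09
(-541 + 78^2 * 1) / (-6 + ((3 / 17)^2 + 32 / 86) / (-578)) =-39814293658 / 43101847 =-923.73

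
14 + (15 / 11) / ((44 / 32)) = 1814 / 121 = 14.99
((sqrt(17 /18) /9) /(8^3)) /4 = sqrt(34) /110592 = 0.00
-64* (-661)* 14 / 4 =148064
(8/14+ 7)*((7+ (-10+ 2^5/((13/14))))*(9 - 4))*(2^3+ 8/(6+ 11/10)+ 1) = 77928815/6461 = 12061.42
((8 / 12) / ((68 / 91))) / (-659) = -0.00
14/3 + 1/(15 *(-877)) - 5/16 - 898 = -62698197/70160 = -893.65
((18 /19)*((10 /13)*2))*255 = 91800 /247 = 371.66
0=0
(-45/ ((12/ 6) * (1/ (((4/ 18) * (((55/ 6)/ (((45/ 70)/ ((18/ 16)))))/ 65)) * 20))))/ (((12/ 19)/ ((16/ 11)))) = -6650/ 117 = -56.84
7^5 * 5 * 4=336140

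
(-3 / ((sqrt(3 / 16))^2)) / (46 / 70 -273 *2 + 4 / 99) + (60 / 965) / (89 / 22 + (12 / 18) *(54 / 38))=31808329608 / 761062719143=0.04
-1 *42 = -42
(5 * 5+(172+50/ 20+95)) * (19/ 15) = 11191/ 30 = 373.03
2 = 2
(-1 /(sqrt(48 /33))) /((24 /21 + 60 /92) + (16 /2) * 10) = -161 * sqrt(11) /52676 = -0.01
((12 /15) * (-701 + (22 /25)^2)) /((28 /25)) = -437641 /875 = -500.16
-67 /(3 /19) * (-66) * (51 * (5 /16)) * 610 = 1089083325 /4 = 272270831.25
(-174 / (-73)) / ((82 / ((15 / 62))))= 1305 / 185566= 0.01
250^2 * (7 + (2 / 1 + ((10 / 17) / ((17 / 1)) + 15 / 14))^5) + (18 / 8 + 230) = 5016194024515308288864669 / 271062475878770744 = 18505674.78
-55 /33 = -5 /3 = -1.67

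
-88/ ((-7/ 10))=880/ 7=125.71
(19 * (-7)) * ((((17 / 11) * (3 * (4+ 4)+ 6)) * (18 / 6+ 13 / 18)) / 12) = -757435 / 396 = -1912.71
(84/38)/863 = 42/16397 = 0.00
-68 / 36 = -17 / 9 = -1.89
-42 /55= -0.76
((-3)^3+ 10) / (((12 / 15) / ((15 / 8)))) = -1275 / 32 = -39.84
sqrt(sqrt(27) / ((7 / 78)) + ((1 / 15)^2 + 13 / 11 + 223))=sqrt(44594550 * sqrt(3) + 299070079) / 1155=16.80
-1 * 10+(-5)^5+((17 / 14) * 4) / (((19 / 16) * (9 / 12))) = -1248689 / 399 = -3129.55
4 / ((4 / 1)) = 1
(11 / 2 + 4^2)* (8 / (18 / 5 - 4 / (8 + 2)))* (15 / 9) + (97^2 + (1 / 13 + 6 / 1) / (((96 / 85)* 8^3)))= 9498.59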